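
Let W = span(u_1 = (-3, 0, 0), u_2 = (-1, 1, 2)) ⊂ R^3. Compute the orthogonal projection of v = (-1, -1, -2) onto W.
proj_W(v) = (-1, -1, -2)

Set up U = [u_1 | ... | u_2] ∈ R^(3×2). The projector onto W = col(U) is P = U (U^T U)^(-1) U^T.
Compute U^T U =
  [9, 3]
  [3, 6],
and U^T v = (3, -4).
Solve U^T U · c = U^T v for the coefficients: c = (2/3, -1). The projection is proj_W(v) = U c.
Check: (v - proj_W(v)) · u_1 = 0  (should be 0).
Check: (v - proj_W(v)) · u_2 = 0  (should be 0).
Result: proj_W(v) = (-1, -1, -2).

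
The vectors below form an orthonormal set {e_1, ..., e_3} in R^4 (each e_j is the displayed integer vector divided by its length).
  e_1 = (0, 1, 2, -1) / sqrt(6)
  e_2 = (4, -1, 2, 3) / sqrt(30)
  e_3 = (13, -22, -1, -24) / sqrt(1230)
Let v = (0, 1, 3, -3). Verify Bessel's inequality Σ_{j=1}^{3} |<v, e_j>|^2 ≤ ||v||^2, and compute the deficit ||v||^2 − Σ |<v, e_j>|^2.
Σ |<v, e_j>|^2 = 4673/246; ||v||^2 = 19; deficit = 1/246

Write each e_j = u_j / sqrt(<u_j, u_j>) where u_j is the displayed integer vector. Then <v, e_j> = <v, u_j> / sqrt(<u_j, u_j>), so |<v, e_j>|^2 = <v, u_j>^2 / <u_j, u_j>.
Coefficients: <v, e_1> = 10/sqrt(6), <v, e_2> = -4/sqrt(30), <v, e_3> = 47/sqrt(1230).
Square and sum: Σ |<v, e_j>|^2 = 4673/246.
Compute ||v||^2 = v·v = 19.
Deficit = 19 − 4673/246 = 1/246 ≥ 0, confirming Bessel's inequality. (The deficit equals ||v − Σ <v,e_j> e_j||^2, the squared distance from v to span{e_j}.)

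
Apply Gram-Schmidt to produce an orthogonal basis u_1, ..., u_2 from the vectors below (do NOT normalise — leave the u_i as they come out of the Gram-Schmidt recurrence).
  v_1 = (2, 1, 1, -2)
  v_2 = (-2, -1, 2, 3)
Orthogonal basis:
  u_1 = (2, 1, 1, -2)
  u_2 = (-1/5, -1/10, 29/10, 6/5)

Apply the Gram-Schmidt recurrence
  u_1 = v_1
  u_i = v_i − Σ_{j<i} ((v_i · u_j) / (u_j · u_j)) · u_j.

Step by step this gives:
  u_1 = (2, 1, 1, -2)
  u_2 = (-1/5, -1/10, 29/10, 6/5)

Orthogonality check:
  u_2 · u_1 = 0 (should be 0)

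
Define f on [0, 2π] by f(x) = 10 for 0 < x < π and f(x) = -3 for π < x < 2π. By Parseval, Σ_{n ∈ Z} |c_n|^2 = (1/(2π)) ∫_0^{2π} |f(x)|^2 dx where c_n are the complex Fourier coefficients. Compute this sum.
Σ |c_n|^2 = 109/2

Parseval equates the L^2 energy of f (normalised by 1/(2π)) with the ℓ^2 sum of its Fourier coefficients: (1/(2π)) ∫_0^{2π} |f|^2 = Σ |c_n|^2.
Compute the left side: (1/(2π)) [∫_0^π 10^2 dx + ∫_π^{2π} (-3)^2 dx] = (1/(2π)) · (100π + 9π) = (100 + 9)/2 = 109/2.
So Σ_{n ∈ Z} |c_n|^2 = 109/2.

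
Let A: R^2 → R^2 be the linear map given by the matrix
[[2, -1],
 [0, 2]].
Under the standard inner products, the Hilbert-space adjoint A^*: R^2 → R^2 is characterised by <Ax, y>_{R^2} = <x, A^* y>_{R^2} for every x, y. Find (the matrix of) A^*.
A^* = A^T =
[[2, 0],
 [-1, 2]]

For real matrices with standard dot products, the defining identity <Ax, y> = <x, A^* y> gives (Ax)^T y = x^T (A^*) y, i.e. x^T A^T y = x^T (A^*) y. Since this holds for all x, y, we must have A^* = A^T. Therefore
A^* =
[[2, 0],
 [-1, 2]].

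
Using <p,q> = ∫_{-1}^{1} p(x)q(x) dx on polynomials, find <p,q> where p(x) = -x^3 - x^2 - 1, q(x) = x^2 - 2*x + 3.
<p,q> = -124/15

Expand the product: p(x)·q(x) = -x^5 + x^4 - x^3 - 4*x^2 + 2*x - 3.
∫_{-1}^{1} of each monomial x^k gives [2/(k+1) if k even, 0 if k odd]. Integrating term-by-term (or equivalently evaluating the antiderivative F(x) = -x^6/6 + x^5/5 - x^4/4 - 4*x^3/3 + x^2 - 3*x at the endpoints):
  F(1) − F(−1) = -71/20 − (283/60) = -124/15.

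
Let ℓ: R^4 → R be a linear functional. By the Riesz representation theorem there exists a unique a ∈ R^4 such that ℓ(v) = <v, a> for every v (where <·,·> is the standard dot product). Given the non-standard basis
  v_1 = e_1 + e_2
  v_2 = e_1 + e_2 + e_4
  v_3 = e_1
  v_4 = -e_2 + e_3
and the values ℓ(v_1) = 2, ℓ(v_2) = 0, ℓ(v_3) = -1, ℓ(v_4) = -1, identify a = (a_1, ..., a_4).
a = (-1, 3, 2, -2)

Write a = (a_1, ..., a_4) in the standard basis. For each basis vector v_i, ℓ(v_i) = <v_i, a> is a linear equation in the a_j's. Collect the n equations into a matrix system V a = ℓ, where row i of V is v_i (expressed in the standard basis). Since V is invertible (lower-triangular with 1s on the diagonal, up to permutation), solve by back-substitution:
  V =
[[1, 1, 0, 0],
 [1, 1, 0, 1],
 [1, 0, 0, 0],
 [0, -1, 1, 0]]
  V a = (2, 0, -1, -1)
Solving gives a = (-1, 3, 2, -2).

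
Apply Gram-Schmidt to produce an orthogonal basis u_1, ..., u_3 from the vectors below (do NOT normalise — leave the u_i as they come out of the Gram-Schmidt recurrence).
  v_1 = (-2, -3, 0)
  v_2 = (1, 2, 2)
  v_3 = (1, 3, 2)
Orthogonal basis:
  u_1 = (-2, -3, 0)
  u_2 = (-3/13, 2/13, 2)
  u_3 = (-24/53, 16/53, -4/53)

Apply the Gram-Schmidt recurrence
  u_1 = v_1
  u_i = v_i − Σ_{j<i} ((v_i · u_j) / (u_j · u_j)) · u_j.

Step by step this gives:
  u_1 = (-2, -3, 0)
  u_2 = (-3/13, 2/13, 2)
  u_3 = (-24/53, 16/53, -4/53)

Orthogonality check:
  u_2 · u_1 = 0 (should be 0)
  u_3 · u_1 = 0 (should be 0)
  u_3 · u_2 = 0 (should be 0)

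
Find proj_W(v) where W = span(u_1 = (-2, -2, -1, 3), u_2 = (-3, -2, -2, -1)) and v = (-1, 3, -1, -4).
proj_W(v) = (1/9, 8/9, -1/3, -40/9)

Set up U = [u_1 | ... | u_2] ∈ R^(4×2). The projector onto W = col(U) is P = U (U^T U)^(-1) U^T.
Compute U^T U =
  [18, 9]
  [9, 18],
and U^T v = (-15, 3).
Solve U^T U · c = U^T v for the coefficients: c = (-11/9, 7/9). The projection is proj_W(v) = U c.
Check: (v - proj_W(v)) · u_1 = 0  (should be 0).
Check: (v - proj_W(v)) · u_2 = 0  (should be 0).
Result: proj_W(v) = (1/9, 8/9, -1/3, -40/9).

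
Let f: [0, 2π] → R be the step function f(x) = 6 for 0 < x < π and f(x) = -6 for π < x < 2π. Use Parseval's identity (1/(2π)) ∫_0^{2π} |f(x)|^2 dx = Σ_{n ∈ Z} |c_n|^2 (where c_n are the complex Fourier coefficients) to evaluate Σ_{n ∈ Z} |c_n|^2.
Σ |c_n|^2 = 36

Parseval equates the L^2 energy of f (normalised by 1/(2π)) with the ℓ^2 sum of its Fourier coefficients: (1/(2π)) ∫_0^{2π} |f|^2 = Σ |c_n|^2.
Compute the left side: (1/(2π)) [∫_0^π 6^2 dx + ∫_π^{2π} (-6)^2 dx] = (1/(2π)) · (36π + 36π) = (36 + 36)/2 = 36.
So Σ_{n ∈ Z} |c_n|^2 = 36.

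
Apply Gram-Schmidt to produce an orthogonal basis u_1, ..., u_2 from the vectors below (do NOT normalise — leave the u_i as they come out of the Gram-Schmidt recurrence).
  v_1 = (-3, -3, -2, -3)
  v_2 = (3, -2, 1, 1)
Orthogonal basis:
  u_1 = (-3, -3, -2, -3)
  u_2 = (69/31, -86/31, 15/31, 7/31)

Apply the Gram-Schmidt recurrence
  u_1 = v_1
  u_i = v_i − Σ_{j<i} ((v_i · u_j) / (u_j · u_j)) · u_j.

Step by step this gives:
  u_1 = (-3, -3, -2, -3)
  u_2 = (69/31, -86/31, 15/31, 7/31)

Orthogonality check:
  u_2 · u_1 = 0 (should be 0)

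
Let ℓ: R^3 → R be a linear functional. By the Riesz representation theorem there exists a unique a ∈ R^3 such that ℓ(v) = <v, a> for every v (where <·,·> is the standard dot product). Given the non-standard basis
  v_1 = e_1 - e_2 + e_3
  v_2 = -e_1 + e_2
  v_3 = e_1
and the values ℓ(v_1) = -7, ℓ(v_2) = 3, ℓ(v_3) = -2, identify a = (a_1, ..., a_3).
a = (-2, 1, -4)

Write a = (a_1, ..., a_3) in the standard basis. For each basis vector v_i, ℓ(v_i) = <v_i, a> is a linear equation in the a_j's. Collect the n equations into a matrix system V a = ℓ, where row i of V is v_i (expressed in the standard basis). Since V is invertible (lower-triangular with 1s on the diagonal, up to permutation), solve by back-substitution:
  V =
[[1, -1, 1],
 [-1, 1, 0],
 [1, 0, 0]]
  V a = (-7, 3, -2)
Solving gives a = (-2, 1, -4).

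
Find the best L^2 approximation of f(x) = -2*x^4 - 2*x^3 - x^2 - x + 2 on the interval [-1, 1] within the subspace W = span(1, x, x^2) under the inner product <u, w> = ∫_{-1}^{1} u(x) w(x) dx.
g(x) = -19*x^2/7 - 11*x/5 + 76/35

The best approximation g ∈ W is the orthogonal projection of f onto W. Writing g = a_0 + a_1 x + a_2 x^2, the coefficients solve the normal equations G · a = b where
  G_{ij} = <φ_i, φ_j> and b_i = <f, φ_i>, with φ_0 = 1, φ_1 = x, φ_2 = x^2.
G =
  [2, 0, 2/3]
  [0, 2/3, 0]
  [2/3, 0, 2/5],
b = (38/15, -22/15, 38/105).
Solving gives a_0 = 76/35, a_1 = -11/5, a_2 = -19/7, so
  g(x) = -19*x^2/7 - 11*x/5 + 76/35.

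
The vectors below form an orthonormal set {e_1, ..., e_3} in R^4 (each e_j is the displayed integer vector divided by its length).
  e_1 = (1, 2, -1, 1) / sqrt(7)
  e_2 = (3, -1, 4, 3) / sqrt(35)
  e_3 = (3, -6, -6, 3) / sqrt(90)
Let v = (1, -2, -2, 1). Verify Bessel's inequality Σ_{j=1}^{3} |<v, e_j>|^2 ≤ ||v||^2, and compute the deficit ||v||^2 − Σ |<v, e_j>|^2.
Σ |<v, e_j>|^2 = 10; ||v||^2 = 10; deficit = 0

Write each e_j = u_j / sqrt(<u_j, u_j>) where u_j is the displayed integer vector. Then <v, e_j> = <v, u_j> / sqrt(<u_j, u_j>), so |<v, e_j>|^2 = <v, u_j>^2 / <u_j, u_j>.
Coefficients: <v, e_1> = 0/sqrt(7), <v, e_2> = 0/sqrt(35), <v, e_3> = 30/sqrt(90).
Square and sum: Σ |<v, e_j>|^2 = 10.
Compute ||v||^2 = v·v = 10.
Deficit = 10 − 10 = 0 ≥ 0, confirming Bessel's inequality. (The deficit equals ||v − Σ <v,e_j> e_j||^2, the squared distance from v to span{e_j}.)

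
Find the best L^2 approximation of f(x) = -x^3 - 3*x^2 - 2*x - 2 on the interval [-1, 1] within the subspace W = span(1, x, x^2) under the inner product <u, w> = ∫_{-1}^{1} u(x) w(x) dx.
g(x) = -3*x^2 - 13*x/5 - 2

The best approximation g ∈ W is the orthogonal projection of f onto W. Writing g = a_0 + a_1 x + a_2 x^2, the coefficients solve the normal equations G · a = b where
  G_{ij} = <φ_i, φ_j> and b_i = <f, φ_i>, with φ_0 = 1, φ_1 = x, φ_2 = x^2.
G =
  [2, 0, 2/3]
  [0, 2/3, 0]
  [2/3, 0, 2/5],
b = (-6, -26/15, -38/15).
Solving gives a_0 = -2, a_1 = -13/5, a_2 = -3, so
  g(x) = -3*x^2 - 13*x/5 - 2.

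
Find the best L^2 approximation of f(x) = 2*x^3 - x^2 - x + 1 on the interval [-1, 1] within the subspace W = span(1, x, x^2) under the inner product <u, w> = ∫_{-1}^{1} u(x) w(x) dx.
g(x) = -x^2 + x/5 + 1

The best approximation g ∈ W is the orthogonal projection of f onto W. Writing g = a_0 + a_1 x + a_2 x^2, the coefficients solve the normal equations G · a = b where
  G_{ij} = <φ_i, φ_j> and b_i = <f, φ_i>, with φ_0 = 1, φ_1 = x, φ_2 = x^2.
G =
  [2, 0, 2/3]
  [0, 2/3, 0]
  [2/3, 0, 2/5],
b = (4/3, 2/15, 4/15).
Solving gives a_0 = 1, a_1 = 1/5, a_2 = -1, so
  g(x) = -x^2 + x/5 + 1.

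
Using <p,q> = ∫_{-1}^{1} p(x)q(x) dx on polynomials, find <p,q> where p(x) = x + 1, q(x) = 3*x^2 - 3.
<p,q> = -4

Expand the product: p(x)·q(x) = 3*x^3 + 3*x^2 - 3*x - 3.
∫_{-1}^{1} of each monomial x^k gives [2/(k+1) if k even, 0 if k odd]. Integrating term-by-term (or equivalently evaluating the antiderivative F(x) = 3*x^4/4 + x^3 - 3*x^2/2 - 3*x at the endpoints):
  F(1) − F(−1) = -11/4 − (5/4) = -4.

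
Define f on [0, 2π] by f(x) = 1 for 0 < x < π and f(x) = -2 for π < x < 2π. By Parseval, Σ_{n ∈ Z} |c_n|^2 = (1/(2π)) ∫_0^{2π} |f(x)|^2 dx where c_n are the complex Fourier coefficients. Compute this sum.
Σ |c_n|^2 = 5/2

Parseval equates the L^2 energy of f (normalised by 1/(2π)) with the ℓ^2 sum of its Fourier coefficients: (1/(2π)) ∫_0^{2π} |f|^2 = Σ |c_n|^2.
Compute the left side: (1/(2π)) [∫_0^π 1^2 dx + ∫_π^{2π} (-2)^2 dx] = (1/(2π)) · (1π + 4π) = (1 + 4)/2 = 5/2.
So Σ_{n ∈ Z} |c_n|^2 = 5/2.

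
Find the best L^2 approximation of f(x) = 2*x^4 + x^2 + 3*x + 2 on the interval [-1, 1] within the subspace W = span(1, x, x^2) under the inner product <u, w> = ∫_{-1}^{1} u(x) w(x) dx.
g(x) = 19*x^2/7 + 3*x + 64/35

The best approximation g ∈ W is the orthogonal projection of f onto W. Writing g = a_0 + a_1 x + a_2 x^2, the coefficients solve the normal equations G · a = b where
  G_{ij} = <φ_i, φ_j> and b_i = <f, φ_i>, with φ_0 = 1, φ_1 = x, φ_2 = x^2.
G =
  [2, 0, 2/3]
  [0, 2/3, 0]
  [2/3, 0, 2/5],
b = (82/15, 2, 242/105).
Solving gives a_0 = 64/35, a_1 = 3, a_2 = 19/7, so
  g(x) = 19*x^2/7 + 3*x + 64/35.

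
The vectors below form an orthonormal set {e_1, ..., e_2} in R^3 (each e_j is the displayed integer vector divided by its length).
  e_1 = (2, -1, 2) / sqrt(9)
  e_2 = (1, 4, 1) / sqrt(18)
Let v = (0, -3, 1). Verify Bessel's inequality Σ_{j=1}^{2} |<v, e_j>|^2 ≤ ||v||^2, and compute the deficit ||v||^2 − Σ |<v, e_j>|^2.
Σ |<v, e_j>|^2 = 19/2; ||v||^2 = 10; deficit = 1/2

Write each e_j = u_j / sqrt(<u_j, u_j>) where u_j is the displayed integer vector. Then <v, e_j> = <v, u_j> / sqrt(<u_j, u_j>), so |<v, e_j>|^2 = <v, u_j>^2 / <u_j, u_j>.
Coefficients: <v, e_1> = 5/sqrt(9), <v, e_2> = -11/sqrt(18).
Square and sum: Σ |<v, e_j>|^2 = 19/2.
Compute ||v||^2 = v·v = 10.
Deficit = 10 − 19/2 = 1/2 ≥ 0, confirming Bessel's inequality. (The deficit equals ||v − Σ <v,e_j> e_j||^2, the squared distance from v to span{e_j}.)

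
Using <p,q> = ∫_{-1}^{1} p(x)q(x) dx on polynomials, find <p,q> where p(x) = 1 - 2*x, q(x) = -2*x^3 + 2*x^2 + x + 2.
<p,q> = 28/5

Expand the product: p(x)·q(x) = 4*x^4 - 6*x^3 - 3*x + 2.
∫_{-1}^{1} of each monomial x^k gives [2/(k+1) if k even, 0 if k odd]. Integrating term-by-term (or equivalently evaluating the antiderivative F(x) = 4*x^5/5 - 3*x^4/2 - 3*x^2/2 + 2*x at the endpoints):
  F(1) − F(−1) = -1/5 − (-29/5) = 28/5.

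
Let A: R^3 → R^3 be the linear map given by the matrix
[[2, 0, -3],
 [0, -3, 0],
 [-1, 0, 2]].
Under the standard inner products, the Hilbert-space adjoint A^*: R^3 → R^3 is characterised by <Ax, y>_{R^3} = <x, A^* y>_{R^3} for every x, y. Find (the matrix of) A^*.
A^* = A^T =
[[2, 0, -1],
 [0, -3, 0],
 [-3, 0, 2]]

For real matrices with standard dot products, the defining identity <Ax, y> = <x, A^* y> gives (Ax)^T y = x^T (A^*) y, i.e. x^T A^T y = x^T (A^*) y. Since this holds for all x, y, we must have A^* = A^T. Therefore
A^* =
[[2, 0, -1],
 [0, -3, 0],
 [-3, 0, 2]].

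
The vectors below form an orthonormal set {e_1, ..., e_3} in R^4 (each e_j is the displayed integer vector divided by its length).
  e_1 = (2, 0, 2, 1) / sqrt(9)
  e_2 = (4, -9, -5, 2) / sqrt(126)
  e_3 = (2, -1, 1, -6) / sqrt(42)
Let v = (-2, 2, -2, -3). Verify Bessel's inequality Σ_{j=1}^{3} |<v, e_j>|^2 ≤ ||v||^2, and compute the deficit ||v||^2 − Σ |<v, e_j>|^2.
Σ |<v, e_j>|^2 = 59/3; ||v||^2 = 21; deficit = 4/3

Write each e_j = u_j / sqrt(<u_j, u_j>) where u_j is the displayed integer vector. Then <v, e_j> = <v, u_j> / sqrt(<u_j, u_j>), so |<v, e_j>|^2 = <v, u_j>^2 / <u_j, u_j>.
Coefficients: <v, e_1> = -11/sqrt(9), <v, e_2> = -22/sqrt(126), <v, e_3> = 10/sqrt(42).
Square and sum: Σ |<v, e_j>|^2 = 59/3.
Compute ||v||^2 = v·v = 21.
Deficit = 21 − 59/3 = 4/3 ≥ 0, confirming Bessel's inequality. (The deficit equals ||v − Σ <v,e_j> e_j||^2, the squared distance from v to span{e_j}.)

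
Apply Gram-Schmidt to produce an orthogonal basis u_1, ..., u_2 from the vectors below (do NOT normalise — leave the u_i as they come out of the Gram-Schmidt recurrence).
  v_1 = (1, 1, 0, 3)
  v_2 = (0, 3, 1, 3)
Orthogonal basis:
  u_1 = (1, 1, 0, 3)
  u_2 = (-12/11, 21/11, 1, -3/11)

Apply the Gram-Schmidt recurrence
  u_1 = v_1
  u_i = v_i − Σ_{j<i} ((v_i · u_j) / (u_j · u_j)) · u_j.

Step by step this gives:
  u_1 = (1, 1, 0, 3)
  u_2 = (-12/11, 21/11, 1, -3/11)

Orthogonality check:
  u_2 · u_1 = 0 (should be 0)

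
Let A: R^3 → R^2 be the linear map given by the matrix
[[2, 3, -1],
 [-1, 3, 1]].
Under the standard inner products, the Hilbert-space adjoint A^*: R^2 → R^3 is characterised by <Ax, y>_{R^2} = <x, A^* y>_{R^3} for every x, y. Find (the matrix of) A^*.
A^* = A^T =
[[2, -1],
 [3, 3],
 [-1, 1]]

For real matrices with standard dot products, the defining identity <Ax, y> = <x, A^* y> gives (Ax)^T y = x^T (A^*) y, i.e. x^T A^T y = x^T (A^*) y. Since this holds for all x, y, we must have A^* = A^T. Therefore
A^* =
[[2, -1],
 [3, 3],
 [-1, 1]].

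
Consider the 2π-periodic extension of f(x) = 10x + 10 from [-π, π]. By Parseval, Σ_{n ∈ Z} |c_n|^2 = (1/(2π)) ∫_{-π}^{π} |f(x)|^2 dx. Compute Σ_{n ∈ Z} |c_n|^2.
Σ |c_n|^2 = 100π^2/3 + 100

Expand and integrate term by term over [-π, π]:
  ∫ (10x)^2 dx = 100·(2π^3/3); ∫ 2·10·(10)·x dx = 0 (odd integrand); ∫ 10^2 dx = 100·2π.
So (1/(2π)) ∫_{-π}^{π} (10x + 10)^2 dx = 100π^2/3 + 100 = 100π^2/3 + 100.
Parseval ⇒ Σ |c_n|^2 = 100π^2/3 + 100.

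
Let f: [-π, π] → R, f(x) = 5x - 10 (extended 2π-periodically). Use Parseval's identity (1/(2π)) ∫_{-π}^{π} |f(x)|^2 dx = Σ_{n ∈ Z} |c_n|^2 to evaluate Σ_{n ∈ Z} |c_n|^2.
Σ |c_n|^2 = 25π^2/3 + 100

Expand and integrate term by term over [-π, π]:
  ∫ (5x)^2 dx = 25·(2π^3/3); ∫ 2·5·(-10)·x dx = 0 (odd integrand); ∫ (-10)^2 dx = 100·2π.
So (1/(2π)) ∫_{-π}^{π} (5x - 10)^2 dx = 25π^2/3 + 100 = 25π^2/3 + 100.
Parseval ⇒ Σ |c_n|^2 = 25π^2/3 + 100.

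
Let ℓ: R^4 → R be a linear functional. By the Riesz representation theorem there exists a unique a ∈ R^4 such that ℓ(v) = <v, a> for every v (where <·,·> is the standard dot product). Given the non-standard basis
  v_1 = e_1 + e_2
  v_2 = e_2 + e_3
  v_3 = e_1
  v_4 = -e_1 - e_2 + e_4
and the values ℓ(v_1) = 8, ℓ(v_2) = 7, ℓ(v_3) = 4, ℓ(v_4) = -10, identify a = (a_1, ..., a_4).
a = (4, 4, 3, -2)

Write a = (a_1, ..., a_4) in the standard basis. For each basis vector v_i, ℓ(v_i) = <v_i, a> is a linear equation in the a_j's. Collect the n equations into a matrix system V a = ℓ, where row i of V is v_i (expressed in the standard basis). Since V is invertible (lower-triangular with 1s on the diagonal, up to permutation), solve by back-substitution:
  V =
[[1, 1, 0, 0],
 [0, 1, 1, 0],
 [1, 0, 0, 0],
 [-1, -1, 0, 1]]
  V a = (8, 7, 4, -10)
Solving gives a = (4, 4, 3, -2).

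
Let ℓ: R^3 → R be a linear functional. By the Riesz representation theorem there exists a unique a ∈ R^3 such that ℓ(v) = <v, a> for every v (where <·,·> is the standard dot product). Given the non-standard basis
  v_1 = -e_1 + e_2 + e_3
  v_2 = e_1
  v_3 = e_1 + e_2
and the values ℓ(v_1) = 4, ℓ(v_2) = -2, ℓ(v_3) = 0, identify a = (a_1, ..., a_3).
a = (-2, 2, 0)

Write a = (a_1, ..., a_3) in the standard basis. For each basis vector v_i, ℓ(v_i) = <v_i, a> is a linear equation in the a_j's. Collect the n equations into a matrix system V a = ℓ, where row i of V is v_i (expressed in the standard basis). Since V is invertible (lower-triangular with 1s on the diagonal, up to permutation), solve by back-substitution:
  V =
[[-1, 1, 1],
 [1, 0, 0],
 [1, 1, 0]]
  V a = (4, -2, 0)
Solving gives a = (-2, 2, 0).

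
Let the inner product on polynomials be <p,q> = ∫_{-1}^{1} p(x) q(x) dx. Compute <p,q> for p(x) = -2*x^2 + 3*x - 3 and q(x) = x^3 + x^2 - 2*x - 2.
<p,q> = 136/15

Expand the product: p(x)·q(x) = -2*x^5 + x^4 + 4*x^3 - 5*x^2 + 6.
∫_{-1}^{1} of each monomial x^k gives [2/(k+1) if k even, 0 if k odd]. Integrating term-by-term (or equivalently evaluating the antiderivative F(x) = -x^6/3 + x^5/5 + x^4 - 5*x^3/3 + 6*x at the endpoints):
  F(1) − F(−1) = 26/5 − (-58/15) = 136/15.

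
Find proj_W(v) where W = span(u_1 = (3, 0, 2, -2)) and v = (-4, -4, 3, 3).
proj_W(v) = (-36/17, 0, -24/17, 24/17)

Set up U = [u_1 | ... | u_1] ∈ R^(4×1). The projector onto W = col(U) is P = U (U^T U)^(-1) U^T.
Compute U^T U =
  [17],
and U^T v = (-12).
Solve U^T U · c = U^T v for the coefficients: c = (-12/17). The projection is proj_W(v) = U c.
Check: (v - proj_W(v)) · u_1 = 0  (should be 0).
Result: proj_W(v) = (-36/17, 0, -24/17, 24/17).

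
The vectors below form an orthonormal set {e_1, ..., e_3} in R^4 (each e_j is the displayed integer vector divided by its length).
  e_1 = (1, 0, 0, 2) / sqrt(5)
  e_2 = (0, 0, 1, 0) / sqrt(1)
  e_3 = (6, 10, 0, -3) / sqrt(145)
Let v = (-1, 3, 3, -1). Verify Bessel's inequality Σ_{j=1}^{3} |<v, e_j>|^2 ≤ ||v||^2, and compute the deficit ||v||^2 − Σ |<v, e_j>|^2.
Σ |<v, e_j>|^2 = 459/29; ||v||^2 = 20; deficit = 121/29

Write each e_j = u_j / sqrt(<u_j, u_j>) where u_j is the displayed integer vector. Then <v, e_j> = <v, u_j> / sqrt(<u_j, u_j>), so |<v, e_j>|^2 = <v, u_j>^2 / <u_j, u_j>.
Coefficients: <v, e_1> = -3/sqrt(5), <v, e_2> = 3/sqrt(1), <v, e_3> = 27/sqrt(145).
Square and sum: Σ |<v, e_j>|^2 = 459/29.
Compute ||v||^2 = v·v = 20.
Deficit = 20 − 459/29 = 121/29 ≥ 0, confirming Bessel's inequality. (The deficit equals ||v − Σ <v,e_j> e_j||^2, the squared distance from v to span{e_j}.)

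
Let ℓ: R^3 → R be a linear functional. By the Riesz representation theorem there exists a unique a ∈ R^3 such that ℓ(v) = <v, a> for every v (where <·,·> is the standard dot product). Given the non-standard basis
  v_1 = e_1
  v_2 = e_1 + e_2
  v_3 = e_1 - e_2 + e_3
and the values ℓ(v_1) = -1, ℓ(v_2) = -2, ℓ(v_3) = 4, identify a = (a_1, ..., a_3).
a = (-1, -1, 4)

Write a = (a_1, ..., a_3) in the standard basis. For each basis vector v_i, ℓ(v_i) = <v_i, a> is a linear equation in the a_j's. Collect the n equations into a matrix system V a = ℓ, where row i of V is v_i (expressed in the standard basis). Since V is invertible (lower-triangular with 1s on the diagonal, up to permutation), solve by back-substitution:
  V =
[[1, 0, 0],
 [1, 1, 0],
 [1, -1, 1]]
  V a = (-1, -2, 4)
Solving gives a = (-1, -1, 4).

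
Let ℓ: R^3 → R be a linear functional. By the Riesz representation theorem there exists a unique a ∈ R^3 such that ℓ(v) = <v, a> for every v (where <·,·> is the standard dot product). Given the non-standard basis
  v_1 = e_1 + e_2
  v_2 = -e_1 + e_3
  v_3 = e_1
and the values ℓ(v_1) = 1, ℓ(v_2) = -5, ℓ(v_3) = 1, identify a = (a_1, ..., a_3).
a = (1, 0, -4)

Write a = (a_1, ..., a_3) in the standard basis. For each basis vector v_i, ℓ(v_i) = <v_i, a> is a linear equation in the a_j's. Collect the n equations into a matrix system V a = ℓ, where row i of V is v_i (expressed in the standard basis). Since V is invertible (lower-triangular with 1s on the diagonal, up to permutation), solve by back-substitution:
  V =
[[1, 1, 0],
 [-1, 0, 1],
 [1, 0, 0]]
  V a = (1, -5, 1)
Solving gives a = (1, 0, -4).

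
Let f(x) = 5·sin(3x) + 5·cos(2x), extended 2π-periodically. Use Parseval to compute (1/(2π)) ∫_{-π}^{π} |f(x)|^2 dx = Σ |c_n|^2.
Σ |c_n|^2 = 25

Expand |f|^2 and use orthogonality of {sin(nx), cos(mx)} on [-π, π]:
  ∫_{-π}^{π} sin(nx)^2 dx = π, ∫ cos(mx)^2 dx = π, and cross terms integrate to 0.
So ∫_{-π}^{π} f(x)^2 dx = 5^2 · π + 5^2 · π = (25 + 25)π.
Divide by 2π: (25 + 25)/2 = 25.
By Parseval, this equals Σ |c_n|^2.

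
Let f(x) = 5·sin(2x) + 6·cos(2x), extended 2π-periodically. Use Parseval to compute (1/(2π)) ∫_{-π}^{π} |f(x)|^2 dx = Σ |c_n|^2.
Σ |c_n|^2 = 61/2

Expand |f|^2 and use orthogonality of {sin(nx), cos(mx)} on [-π, π]:
  ∫_{-π}^{π} sin(nx)^2 dx = π, ∫ cos(mx)^2 dx = π, and cross terms integrate to 0.
So ∫_{-π}^{π} f(x)^2 dx = 5^2 · π + 6^2 · π = (25 + 36)π.
Divide by 2π: (25 + 36)/2 = 61/2.
By Parseval, this equals Σ |c_n|^2.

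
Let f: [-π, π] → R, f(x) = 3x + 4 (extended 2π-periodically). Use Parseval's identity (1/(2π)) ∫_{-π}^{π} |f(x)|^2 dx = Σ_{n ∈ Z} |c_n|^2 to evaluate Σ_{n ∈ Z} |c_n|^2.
Σ |c_n|^2 = 3π^2 + 16

Expand and integrate term by term over [-π, π]:
  ∫ (3x)^2 dx = 9·(2π^3/3); ∫ 2·3·(4)·x dx = 0 (odd integrand); ∫ 4^2 dx = 16·2π.
So (1/(2π)) ∫_{-π}^{π} (3x + 4)^2 dx = 9π^2/3 + 16 = 3π^2 + 16.
Parseval ⇒ Σ |c_n|^2 = 3π^2 + 16.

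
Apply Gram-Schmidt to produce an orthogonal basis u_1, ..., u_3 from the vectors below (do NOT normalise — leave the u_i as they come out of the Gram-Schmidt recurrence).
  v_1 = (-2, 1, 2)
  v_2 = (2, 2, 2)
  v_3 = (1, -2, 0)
Orthogonal basis:
  u_1 = (-2, 1, 2)
  u_2 = (22/9, 16/9, 14/9)
  u_3 = (9/26, -18/13, 27/26)

Apply the Gram-Schmidt recurrence
  u_1 = v_1
  u_i = v_i − Σ_{j<i} ((v_i · u_j) / (u_j · u_j)) · u_j.

Step by step this gives:
  u_1 = (-2, 1, 2)
  u_2 = (22/9, 16/9, 14/9)
  u_3 = (9/26, -18/13, 27/26)

Orthogonality check:
  u_2 · u_1 = 0 (should be 0)
  u_3 · u_1 = 0 (should be 0)
  u_3 · u_2 = 0 (should be 0)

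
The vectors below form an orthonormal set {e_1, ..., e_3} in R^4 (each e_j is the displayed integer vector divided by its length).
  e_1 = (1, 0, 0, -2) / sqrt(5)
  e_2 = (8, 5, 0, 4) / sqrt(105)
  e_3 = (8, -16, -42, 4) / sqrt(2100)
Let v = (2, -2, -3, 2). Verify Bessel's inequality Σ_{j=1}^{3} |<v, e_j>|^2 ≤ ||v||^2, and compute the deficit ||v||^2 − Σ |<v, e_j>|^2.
Σ |<v, e_j>|^2 = 461/25; ||v||^2 = 21; deficit = 64/25

Write each e_j = u_j / sqrt(<u_j, u_j>) where u_j is the displayed integer vector. Then <v, e_j> = <v, u_j> / sqrt(<u_j, u_j>), so |<v, e_j>|^2 = <v, u_j>^2 / <u_j, u_j>.
Coefficients: <v, e_1> = -2/sqrt(5), <v, e_2> = 14/sqrt(105), <v, e_3> = 182/sqrt(2100).
Square and sum: Σ |<v, e_j>|^2 = 461/25.
Compute ||v||^2 = v·v = 21.
Deficit = 21 − 461/25 = 64/25 ≥ 0, confirming Bessel's inequality. (The deficit equals ||v − Σ <v,e_j> e_j||^2, the squared distance from v to span{e_j}.)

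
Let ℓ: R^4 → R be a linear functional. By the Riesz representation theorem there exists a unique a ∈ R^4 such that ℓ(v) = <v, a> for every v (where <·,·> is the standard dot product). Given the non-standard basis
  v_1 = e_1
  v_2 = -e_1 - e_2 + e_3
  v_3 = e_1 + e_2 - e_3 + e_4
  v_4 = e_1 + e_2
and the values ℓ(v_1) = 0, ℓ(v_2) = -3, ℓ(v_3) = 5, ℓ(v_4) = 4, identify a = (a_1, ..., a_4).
a = (0, 4, 1, 2)

Write a = (a_1, ..., a_4) in the standard basis. For each basis vector v_i, ℓ(v_i) = <v_i, a> is a linear equation in the a_j's. Collect the n equations into a matrix system V a = ℓ, where row i of V is v_i (expressed in the standard basis). Since V is invertible (lower-triangular with 1s on the diagonal, up to permutation), solve by back-substitution:
  V =
[[1, 0, 0, 0],
 [-1, -1, 1, 0],
 [1, 1, -1, 1],
 [1, 1, 0, 0]]
  V a = (0, -3, 5, 4)
Solving gives a = (0, 4, 1, 2).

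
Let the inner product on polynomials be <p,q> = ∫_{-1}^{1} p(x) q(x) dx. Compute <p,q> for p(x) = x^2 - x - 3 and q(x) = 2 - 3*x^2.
<p,q> = -88/15

Expand the product: p(x)·q(x) = -3*x^4 + 3*x^3 + 11*x^2 - 2*x - 6.
∫_{-1}^{1} of each monomial x^k gives [2/(k+1) if k even, 0 if k odd]. Integrating term-by-term (or equivalently evaluating the antiderivative F(x) = -3*x^5/5 + 3*x^4/4 + 11*x^3/3 - x^2 - 6*x at the endpoints):
  F(1) − F(−1) = -191/60 − (161/60) = -88/15.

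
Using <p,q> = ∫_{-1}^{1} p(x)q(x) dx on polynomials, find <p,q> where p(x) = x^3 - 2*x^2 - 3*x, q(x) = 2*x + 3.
<p,q> = -36/5

Expand the product: p(x)·q(x) = 2*x^4 - x^3 - 12*x^2 - 9*x.
∫_{-1}^{1} of each monomial x^k gives [2/(k+1) if k even, 0 if k odd]. Integrating term-by-term (or equivalently evaluating the antiderivative F(x) = 2*x^5/5 - x^4/4 - 4*x^3 - 9*x^2/2 at the endpoints):
  F(1) − F(−1) = -167/20 − (-23/20) = -36/5.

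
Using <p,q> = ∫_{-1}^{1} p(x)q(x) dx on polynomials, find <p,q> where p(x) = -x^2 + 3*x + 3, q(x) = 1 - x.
<p,q> = 10/3

Expand the product: p(x)·q(x) = x^3 - 4*x^2 + 3.
∫_{-1}^{1} of each monomial x^k gives [2/(k+1) if k even, 0 if k odd]. Integrating term-by-term (or equivalently evaluating the antiderivative F(x) = x^4/4 - 4*x^3/3 + 3*x at the endpoints):
  F(1) − F(−1) = 23/12 − (-17/12) = 10/3.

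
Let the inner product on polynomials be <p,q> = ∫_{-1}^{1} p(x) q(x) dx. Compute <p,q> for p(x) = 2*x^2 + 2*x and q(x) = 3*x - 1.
<p,q> = 8/3

Expand the product: p(x)·q(x) = 6*x^3 + 4*x^2 - 2*x.
∫_{-1}^{1} of each monomial x^k gives [2/(k+1) if k even, 0 if k odd]. Integrating term-by-term (or equivalently evaluating the antiderivative F(x) = 3*x^4/2 + 4*x^3/3 - x^2 at the endpoints):
  F(1) − F(−1) = 11/6 − (-5/6) = 8/3.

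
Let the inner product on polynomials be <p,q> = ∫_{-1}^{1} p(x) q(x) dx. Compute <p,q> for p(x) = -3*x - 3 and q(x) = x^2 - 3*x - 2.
<p,q> = 16

Expand the product: p(x)·q(x) = -3*x^3 + 6*x^2 + 15*x + 6.
∫_{-1}^{1} of each monomial x^k gives [2/(k+1) if k even, 0 if k odd]. Integrating term-by-term (or equivalently evaluating the antiderivative F(x) = -3*x^4/4 + 2*x^3 + 15*x^2/2 + 6*x at the endpoints):
  F(1) − F(−1) = 59/4 − (-5/4) = 16.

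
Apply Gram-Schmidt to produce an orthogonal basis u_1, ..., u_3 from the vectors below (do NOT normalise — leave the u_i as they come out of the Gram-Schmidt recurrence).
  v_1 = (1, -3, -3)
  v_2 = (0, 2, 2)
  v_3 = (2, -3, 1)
Orthogonal basis:
  u_1 = (1, -3, -3)
  u_2 = (12/19, 2/19, 2/19)
  u_3 = (0, -2, 2)

Apply the Gram-Schmidt recurrence
  u_1 = v_1
  u_i = v_i − Σ_{j<i} ((v_i · u_j) / (u_j · u_j)) · u_j.

Step by step this gives:
  u_1 = (1, -3, -3)
  u_2 = (12/19, 2/19, 2/19)
  u_3 = (0, -2, 2)

Orthogonality check:
  u_2 · u_1 = 0 (should be 0)
  u_3 · u_1 = 0 (should be 0)
  u_3 · u_2 = 0 (should be 0)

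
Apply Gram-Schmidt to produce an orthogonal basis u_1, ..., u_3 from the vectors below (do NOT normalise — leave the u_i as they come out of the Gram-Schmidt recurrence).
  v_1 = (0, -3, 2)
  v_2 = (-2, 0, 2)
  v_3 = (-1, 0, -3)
Orthogonal basis:
  u_1 = (0, -3, 2)
  u_2 = (-2, 12/13, 18/13)
  u_3 = (-18/11, -12/11, -18/11)

Apply the Gram-Schmidt recurrence
  u_1 = v_1
  u_i = v_i − Σ_{j<i} ((v_i · u_j) / (u_j · u_j)) · u_j.

Step by step this gives:
  u_1 = (0, -3, 2)
  u_2 = (-2, 12/13, 18/13)
  u_3 = (-18/11, -12/11, -18/11)

Orthogonality check:
  u_2 · u_1 = 0 (should be 0)
  u_3 · u_1 = 0 (should be 0)
  u_3 · u_2 = 0 (should be 0)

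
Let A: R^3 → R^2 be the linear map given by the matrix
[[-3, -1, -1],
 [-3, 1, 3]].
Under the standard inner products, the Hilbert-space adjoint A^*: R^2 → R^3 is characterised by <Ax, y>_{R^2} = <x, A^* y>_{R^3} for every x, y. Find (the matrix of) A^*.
A^* = A^T =
[[-3, -3],
 [-1, 1],
 [-1, 3]]

For real matrices with standard dot products, the defining identity <Ax, y> = <x, A^* y> gives (Ax)^T y = x^T (A^*) y, i.e. x^T A^T y = x^T (A^*) y. Since this holds for all x, y, we must have A^* = A^T. Therefore
A^* =
[[-3, -3],
 [-1, 1],
 [-1, 3]].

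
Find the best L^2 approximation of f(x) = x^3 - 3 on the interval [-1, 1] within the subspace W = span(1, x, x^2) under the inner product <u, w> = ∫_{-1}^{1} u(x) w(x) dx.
g(x) = 3*x/5 - 3

The best approximation g ∈ W is the orthogonal projection of f onto W. Writing g = a_0 + a_1 x + a_2 x^2, the coefficients solve the normal equations G · a = b where
  G_{ij} = <φ_i, φ_j> and b_i = <f, φ_i>, with φ_0 = 1, φ_1 = x, φ_2 = x^2.
G =
  [2, 0, 2/3]
  [0, 2/3, 0]
  [2/3, 0, 2/5],
b = (-6, 2/5, -2).
Solving gives a_0 = -3, a_1 = 3/5, a_2 = 0, so
  g(x) = 3*x/5 - 3.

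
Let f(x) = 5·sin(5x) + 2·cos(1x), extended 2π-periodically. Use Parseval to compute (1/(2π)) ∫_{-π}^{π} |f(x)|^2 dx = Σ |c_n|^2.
Σ |c_n|^2 = 29/2

Expand |f|^2 and use orthogonality of {sin(nx), cos(mx)} on [-π, π]:
  ∫_{-π}^{π} sin(nx)^2 dx = π, ∫ cos(mx)^2 dx = π, and cross terms integrate to 0.
So ∫_{-π}^{π} f(x)^2 dx = 5^2 · π + 2^2 · π = (25 + 4)π.
Divide by 2π: (25 + 4)/2 = 29/2.
By Parseval, this equals Σ |c_n|^2.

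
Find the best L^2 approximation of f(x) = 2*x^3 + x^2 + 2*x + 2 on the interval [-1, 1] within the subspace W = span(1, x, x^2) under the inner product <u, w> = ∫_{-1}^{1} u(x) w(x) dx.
g(x) = x^2 + 16*x/5 + 2

The best approximation g ∈ W is the orthogonal projection of f onto W. Writing g = a_0 + a_1 x + a_2 x^2, the coefficients solve the normal equations G · a = b where
  G_{ij} = <φ_i, φ_j> and b_i = <f, φ_i>, with φ_0 = 1, φ_1 = x, φ_2 = x^2.
G =
  [2, 0, 2/3]
  [0, 2/3, 0]
  [2/3, 0, 2/5],
b = (14/3, 32/15, 26/15).
Solving gives a_0 = 2, a_1 = 16/5, a_2 = 1, so
  g(x) = x^2 + 16*x/5 + 2.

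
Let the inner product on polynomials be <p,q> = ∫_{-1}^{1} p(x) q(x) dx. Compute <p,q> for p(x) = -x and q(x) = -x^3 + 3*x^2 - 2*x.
<p,q> = 26/15

Expand the product: p(x)·q(x) = x^4 - 3*x^3 + 2*x^2.
∫_{-1}^{1} of each monomial x^k gives [2/(k+1) if k even, 0 if k odd]. Integrating term-by-term (or equivalently evaluating the antiderivative F(x) = x^5/5 - 3*x^4/4 + 2*x^3/3 at the endpoints):
  F(1) − F(−1) = 7/60 − (-97/60) = 26/15.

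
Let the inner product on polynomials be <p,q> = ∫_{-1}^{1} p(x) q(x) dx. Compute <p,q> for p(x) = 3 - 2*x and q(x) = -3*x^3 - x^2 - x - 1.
<p,q> = -64/15

Expand the product: p(x)·q(x) = 6*x^4 - 7*x^3 - x^2 - x - 3.
∫_{-1}^{1} of each monomial x^k gives [2/(k+1) if k even, 0 if k odd]. Integrating term-by-term (or equivalently evaluating the antiderivative F(x) = 6*x^5/5 - 7*x^4/4 - x^3/3 - x^2/2 - 3*x at the endpoints):
  F(1) − F(−1) = -263/60 − (-7/60) = -64/15.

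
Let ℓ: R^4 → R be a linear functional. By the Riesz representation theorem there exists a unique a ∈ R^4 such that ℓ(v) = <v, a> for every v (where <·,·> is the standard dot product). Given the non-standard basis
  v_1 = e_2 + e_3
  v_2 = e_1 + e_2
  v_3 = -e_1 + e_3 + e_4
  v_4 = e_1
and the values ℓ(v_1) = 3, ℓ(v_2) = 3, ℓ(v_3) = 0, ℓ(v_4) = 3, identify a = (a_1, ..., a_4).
a = (3, 0, 3, 0)

Write a = (a_1, ..., a_4) in the standard basis. For each basis vector v_i, ℓ(v_i) = <v_i, a> is a linear equation in the a_j's. Collect the n equations into a matrix system V a = ℓ, where row i of V is v_i (expressed in the standard basis). Since V is invertible (lower-triangular with 1s on the diagonal, up to permutation), solve by back-substitution:
  V =
[[0, 1, 1, 0],
 [1, 1, 0, 0],
 [-1, 0, 1, 1],
 [1, 0, 0, 0]]
  V a = (3, 3, 0, 3)
Solving gives a = (3, 0, 3, 0).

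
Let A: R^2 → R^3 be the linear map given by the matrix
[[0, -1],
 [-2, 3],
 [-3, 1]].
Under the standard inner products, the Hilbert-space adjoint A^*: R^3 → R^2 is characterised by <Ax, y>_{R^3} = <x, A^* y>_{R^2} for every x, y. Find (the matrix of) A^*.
A^* = A^T =
[[0, -2, -3],
 [-1, 3, 1]]

For real matrices with standard dot products, the defining identity <Ax, y> = <x, A^* y> gives (Ax)^T y = x^T (A^*) y, i.e. x^T A^T y = x^T (A^*) y. Since this holds for all x, y, we must have A^* = A^T. Therefore
A^* =
[[0, -2, -3],
 [-1, 3, 1]].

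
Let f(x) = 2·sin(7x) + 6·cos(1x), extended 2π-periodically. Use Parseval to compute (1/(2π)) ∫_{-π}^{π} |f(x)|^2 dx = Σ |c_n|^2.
Σ |c_n|^2 = 20

Expand |f|^2 and use orthogonality of {sin(nx), cos(mx)} on [-π, π]:
  ∫_{-π}^{π} sin(nx)^2 dx = π, ∫ cos(mx)^2 dx = π, and cross terms integrate to 0.
So ∫_{-π}^{π} f(x)^2 dx = 2^2 · π + 6^2 · π = (4 + 36)π.
Divide by 2π: (4 + 36)/2 = 20.
By Parseval, this equals Σ |c_n|^2.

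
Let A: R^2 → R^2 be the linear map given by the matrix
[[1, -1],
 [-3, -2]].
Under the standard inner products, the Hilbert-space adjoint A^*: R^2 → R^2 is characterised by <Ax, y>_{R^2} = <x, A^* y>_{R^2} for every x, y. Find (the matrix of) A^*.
A^* = A^T =
[[1, -3],
 [-1, -2]]

For real matrices with standard dot products, the defining identity <Ax, y> = <x, A^* y> gives (Ax)^T y = x^T (A^*) y, i.e. x^T A^T y = x^T (A^*) y. Since this holds for all x, y, we must have A^* = A^T. Therefore
A^* =
[[1, -3],
 [-1, -2]].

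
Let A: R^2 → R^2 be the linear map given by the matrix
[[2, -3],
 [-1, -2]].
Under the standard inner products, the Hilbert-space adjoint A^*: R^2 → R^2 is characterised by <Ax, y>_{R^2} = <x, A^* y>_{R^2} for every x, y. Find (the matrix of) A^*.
A^* = A^T =
[[2, -1],
 [-3, -2]]

For real matrices with standard dot products, the defining identity <Ax, y> = <x, A^* y> gives (Ax)^T y = x^T (A^*) y, i.e. x^T A^T y = x^T (A^*) y. Since this holds for all x, y, we must have A^* = A^T. Therefore
A^* =
[[2, -1],
 [-3, -2]].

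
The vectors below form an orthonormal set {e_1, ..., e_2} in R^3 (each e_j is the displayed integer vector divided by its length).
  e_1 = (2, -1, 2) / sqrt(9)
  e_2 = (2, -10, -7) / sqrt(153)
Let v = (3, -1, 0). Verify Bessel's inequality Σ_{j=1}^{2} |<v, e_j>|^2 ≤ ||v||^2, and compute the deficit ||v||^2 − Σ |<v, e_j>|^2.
Σ |<v, e_j>|^2 = 121/17; ||v||^2 = 10; deficit = 49/17

Write each e_j = u_j / sqrt(<u_j, u_j>) where u_j is the displayed integer vector. Then <v, e_j> = <v, u_j> / sqrt(<u_j, u_j>), so |<v, e_j>|^2 = <v, u_j>^2 / <u_j, u_j>.
Coefficients: <v, e_1> = 7/sqrt(9), <v, e_2> = 16/sqrt(153).
Square and sum: Σ |<v, e_j>|^2 = 121/17.
Compute ||v||^2 = v·v = 10.
Deficit = 10 − 121/17 = 49/17 ≥ 0, confirming Bessel's inequality. (The deficit equals ||v − Σ <v,e_j> e_j||^2, the squared distance from v to span{e_j}.)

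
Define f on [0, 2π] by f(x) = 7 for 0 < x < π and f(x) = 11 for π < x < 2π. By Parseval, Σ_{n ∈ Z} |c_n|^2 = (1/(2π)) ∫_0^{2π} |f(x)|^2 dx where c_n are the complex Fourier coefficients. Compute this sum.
Σ |c_n|^2 = 85

Parseval equates the L^2 energy of f (normalised by 1/(2π)) with the ℓ^2 sum of its Fourier coefficients: (1/(2π)) ∫_0^{2π} |f|^2 = Σ |c_n|^2.
Compute the left side: (1/(2π)) [∫_0^π 7^2 dx + ∫_π^{2π} 11^2 dx] = (1/(2π)) · (49π + 121π) = (49 + 121)/2 = 85.
So Σ_{n ∈ Z} |c_n|^2 = 85.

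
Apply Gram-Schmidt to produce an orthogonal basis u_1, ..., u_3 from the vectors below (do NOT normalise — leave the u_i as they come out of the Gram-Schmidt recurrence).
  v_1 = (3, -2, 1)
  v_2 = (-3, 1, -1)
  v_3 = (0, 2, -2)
Orthogonal basis:
  u_1 = (3, -2, 1)
  u_2 = (-3/7, -5/7, -1/7)
  u_3 = (3/5, 0, -9/5)

Apply the Gram-Schmidt recurrence
  u_1 = v_1
  u_i = v_i − Σ_{j<i} ((v_i · u_j) / (u_j · u_j)) · u_j.

Step by step this gives:
  u_1 = (3, -2, 1)
  u_2 = (-3/7, -5/7, -1/7)
  u_3 = (3/5, 0, -9/5)

Orthogonality check:
  u_2 · u_1 = 0 (should be 0)
  u_3 · u_1 = 0 (should be 0)
  u_3 · u_2 = 0 (should be 0)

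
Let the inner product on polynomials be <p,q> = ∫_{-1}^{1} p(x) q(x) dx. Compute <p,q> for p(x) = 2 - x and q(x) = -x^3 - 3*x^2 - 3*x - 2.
<p,q> = -48/5

Expand the product: p(x)·q(x) = x^4 + x^3 - 3*x^2 - 4*x - 4.
∫_{-1}^{1} of each monomial x^k gives [2/(k+1) if k even, 0 if k odd]. Integrating term-by-term (or equivalently evaluating the antiderivative F(x) = x^5/5 + x^4/4 - x^3 - 2*x^2 - 4*x at the endpoints):
  F(1) − F(−1) = -131/20 − (61/20) = -48/5.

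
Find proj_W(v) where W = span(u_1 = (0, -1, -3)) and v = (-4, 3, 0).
proj_W(v) = (0, 3/10, 9/10)

Set up U = [u_1 | ... | u_1] ∈ R^(3×1). The projector onto W = col(U) is P = U (U^T U)^(-1) U^T.
Compute U^T U =
  [10],
and U^T v = (-3).
Solve U^T U · c = U^T v for the coefficients: c = (-3/10). The projection is proj_W(v) = U c.
Check: (v - proj_W(v)) · u_1 = 0  (should be 0).
Result: proj_W(v) = (0, 3/10, 9/10).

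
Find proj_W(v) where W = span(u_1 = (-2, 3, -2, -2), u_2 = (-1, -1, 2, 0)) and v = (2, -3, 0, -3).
proj_W(v) = (88/101, -97/101, 46/101, 74/101)

Set up U = [u_1 | ... | u_2] ∈ R^(4×2). The projector onto W = col(U) is P = U (U^T U)^(-1) U^T.
Compute U^T U =
  [21, -5]
  [-5, 6],
and U^T v = (-7, 1).
Solve U^T U · c = U^T v for the coefficients: c = (-37/101, -14/101). The projection is proj_W(v) = U c.
Check: (v - proj_W(v)) · u_1 = 0  (should be 0).
Check: (v - proj_W(v)) · u_2 = 0  (should be 0).
Result: proj_W(v) = (88/101, -97/101, 46/101, 74/101).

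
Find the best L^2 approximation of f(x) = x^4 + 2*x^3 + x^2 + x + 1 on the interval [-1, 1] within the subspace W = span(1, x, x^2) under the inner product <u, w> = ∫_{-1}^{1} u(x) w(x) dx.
g(x) = 13*x^2/7 + 11*x/5 + 32/35

The best approximation g ∈ W is the orthogonal projection of f onto W. Writing g = a_0 + a_1 x + a_2 x^2, the coefficients solve the normal equations G · a = b where
  G_{ij} = <φ_i, φ_j> and b_i = <f, φ_i>, with φ_0 = 1, φ_1 = x, φ_2 = x^2.
G =
  [2, 0, 2/3]
  [0, 2/3, 0]
  [2/3, 0, 2/5],
b = (46/15, 22/15, 142/105).
Solving gives a_0 = 32/35, a_1 = 11/5, a_2 = 13/7, so
  g(x) = 13*x^2/7 + 11*x/5 + 32/35.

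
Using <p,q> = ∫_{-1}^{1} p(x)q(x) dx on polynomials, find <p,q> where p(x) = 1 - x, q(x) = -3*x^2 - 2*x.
<p,q> = -2/3

Expand the product: p(x)·q(x) = 3*x^3 - x^2 - 2*x.
∫_{-1}^{1} of each monomial x^k gives [2/(k+1) if k even, 0 if k odd]. Integrating term-by-term (or equivalently evaluating the antiderivative F(x) = 3*x^4/4 - x^3/3 - x^2 at the endpoints):
  F(1) − F(−1) = -7/12 − (1/12) = -2/3.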